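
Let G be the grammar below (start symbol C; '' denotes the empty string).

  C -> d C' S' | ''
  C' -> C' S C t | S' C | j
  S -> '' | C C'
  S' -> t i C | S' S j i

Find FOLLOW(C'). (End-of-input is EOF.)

{ d, j, t }

In C -> d C' S': add FIRST(S') = { t }.
In C' -> C' S C t: add FIRST(S C t) = { d, j, t }.
In S -> C C': C' is at the end, add FOLLOW(S) = { d, j, t }.
Union: FOLLOW(C') = { d, j, t }.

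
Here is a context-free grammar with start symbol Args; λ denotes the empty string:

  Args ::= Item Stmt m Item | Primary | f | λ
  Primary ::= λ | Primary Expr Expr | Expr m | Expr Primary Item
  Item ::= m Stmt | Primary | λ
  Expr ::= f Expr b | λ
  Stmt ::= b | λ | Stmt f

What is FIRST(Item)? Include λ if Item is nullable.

{ f, m, λ }

Item ::= m Stmt contributes {m}.
From Item ::= Primary: add FIRST(Primary) = { f, m, λ } (including λ since Primary is nullable).
Item ::= λ contributes λ.
Union: FIRST(Item) = { f, m, λ }.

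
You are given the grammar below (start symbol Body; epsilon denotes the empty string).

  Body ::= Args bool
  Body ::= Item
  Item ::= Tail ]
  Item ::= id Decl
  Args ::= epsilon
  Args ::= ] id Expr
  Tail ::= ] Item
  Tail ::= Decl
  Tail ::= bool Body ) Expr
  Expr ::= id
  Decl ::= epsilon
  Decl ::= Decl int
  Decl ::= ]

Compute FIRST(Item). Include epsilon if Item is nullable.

From Item ::= Tail ]: Tail nullable, take FIRST(Tail) ∪ {]} = { ], bool, int }.
Item ::= id Decl contributes {id}.
Union: FIRST(Item) = { ], bool, id, int }.

{ ], bool, id, int }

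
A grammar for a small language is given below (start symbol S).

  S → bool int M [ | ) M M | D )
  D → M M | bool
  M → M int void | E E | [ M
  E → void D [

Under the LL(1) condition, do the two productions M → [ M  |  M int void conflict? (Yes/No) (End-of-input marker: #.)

Yes

FIRST([ M) = { [ } and FIRST(M int void) = { [, void }.
Both contain [, so the two alternatives are not disjoint — LL(1) conflict.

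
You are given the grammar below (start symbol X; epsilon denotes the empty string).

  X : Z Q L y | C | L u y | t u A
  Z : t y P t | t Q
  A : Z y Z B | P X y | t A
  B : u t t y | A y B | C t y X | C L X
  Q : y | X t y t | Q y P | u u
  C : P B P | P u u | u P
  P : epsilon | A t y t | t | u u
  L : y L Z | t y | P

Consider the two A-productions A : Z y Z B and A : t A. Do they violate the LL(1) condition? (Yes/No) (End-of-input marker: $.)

Yes

FIRST(Z y Z B) = { t } and FIRST(t A) = { t }.
Both contain t, so the two alternatives are not disjoint — LL(1) conflict.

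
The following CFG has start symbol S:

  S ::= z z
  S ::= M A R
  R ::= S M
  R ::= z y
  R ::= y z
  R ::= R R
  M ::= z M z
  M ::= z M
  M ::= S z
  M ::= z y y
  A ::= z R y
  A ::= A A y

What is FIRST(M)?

{ z }

M ::= z M z contributes {z}.
M ::= z M contributes {z}.
From M ::= S z: add FIRST(S) = { z }.
M ::= z y y contributes {z}.
Union: FIRST(M) = { z }.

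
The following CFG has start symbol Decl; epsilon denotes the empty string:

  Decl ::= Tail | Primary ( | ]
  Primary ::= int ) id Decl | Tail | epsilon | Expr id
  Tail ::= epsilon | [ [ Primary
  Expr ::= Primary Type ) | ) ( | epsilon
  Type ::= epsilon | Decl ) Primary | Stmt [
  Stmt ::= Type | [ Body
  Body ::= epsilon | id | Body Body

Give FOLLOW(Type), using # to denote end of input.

In Expr ::= Primary Type ): add FIRST()) = { ) }.
In Stmt ::= Type: Type is at the end, add FOLLOW(Stmt) = { [ }.
Union: FOLLOW(Type) = { ), [ }.

{ ), [ }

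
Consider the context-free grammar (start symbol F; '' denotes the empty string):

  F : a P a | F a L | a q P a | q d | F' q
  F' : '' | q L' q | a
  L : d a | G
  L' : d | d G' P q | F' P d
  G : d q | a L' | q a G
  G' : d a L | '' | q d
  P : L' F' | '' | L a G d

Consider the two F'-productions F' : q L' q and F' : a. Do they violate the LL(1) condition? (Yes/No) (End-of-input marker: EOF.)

No

FIRST(q L' q) = { q } and FIRST(a) = { a }.
The FIRST sets are disjoint and neither alternative is nullable — no conflict.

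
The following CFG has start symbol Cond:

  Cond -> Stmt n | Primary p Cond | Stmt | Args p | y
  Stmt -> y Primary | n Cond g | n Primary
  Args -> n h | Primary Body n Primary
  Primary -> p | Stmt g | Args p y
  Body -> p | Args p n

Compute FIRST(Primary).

{ n, p, y }

Primary -> p contributes {p}.
From Primary -> Stmt g: add FIRST(Stmt) = { n, y }.
From Primary -> Args p y: add FIRST(Args) = { n, p, y }.
Union: FIRST(Primary) = { n, p, y }.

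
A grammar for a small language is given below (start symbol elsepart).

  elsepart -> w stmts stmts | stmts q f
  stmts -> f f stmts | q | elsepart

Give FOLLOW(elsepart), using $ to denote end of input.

{ $, f, q, w }

elsepart is the start symbol, so $ ∈ FOLLOW(elsepart).
In stmts -> elsepart: elsepart is at the end, add FOLLOW(stmts) = { $, f, q, w }.
Union: FOLLOW(elsepart) = { $, f, q, w }.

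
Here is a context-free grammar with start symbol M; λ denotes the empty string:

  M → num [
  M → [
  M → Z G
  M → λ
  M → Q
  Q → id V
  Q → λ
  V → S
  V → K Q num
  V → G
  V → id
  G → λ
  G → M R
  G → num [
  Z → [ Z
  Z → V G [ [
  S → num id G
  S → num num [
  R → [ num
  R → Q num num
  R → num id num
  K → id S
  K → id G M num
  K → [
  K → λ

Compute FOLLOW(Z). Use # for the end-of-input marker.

{ #, [, id, num }

In M → Z G: add FIRST(G)\{λ} = { [, id, num }.
  Since G is nullable, also add FOLLOW(M) = { #, [, id, num }.
In Z → [ Z: Z is at the end, add FOLLOW(Z) = { #, [, id, num }.
Union: FOLLOW(Z) = { #, [, id, num }.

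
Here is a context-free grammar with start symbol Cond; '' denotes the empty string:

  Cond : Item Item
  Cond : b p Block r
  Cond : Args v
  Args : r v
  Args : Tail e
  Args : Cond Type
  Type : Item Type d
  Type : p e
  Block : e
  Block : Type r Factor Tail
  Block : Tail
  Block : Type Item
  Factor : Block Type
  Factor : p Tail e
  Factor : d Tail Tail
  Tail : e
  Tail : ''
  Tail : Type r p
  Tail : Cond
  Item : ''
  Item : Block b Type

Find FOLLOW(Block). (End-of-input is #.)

{ b, e, p, r }

In Cond : b p Block r: add FIRST(r) = { r }.
In Factor : Block Type: add FIRST(Type) = { b, e, p, r }.
In Item : Block b Type: add FIRST(b Type) = { b }.
Union: FOLLOW(Block) = { b, e, p, r }.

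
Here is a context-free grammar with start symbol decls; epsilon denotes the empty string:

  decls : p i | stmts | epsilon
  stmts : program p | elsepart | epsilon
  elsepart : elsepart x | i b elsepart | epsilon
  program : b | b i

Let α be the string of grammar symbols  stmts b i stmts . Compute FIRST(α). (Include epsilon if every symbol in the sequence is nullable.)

{ b, i, x }

Add FIRST(stmts)\{epsilon} = { b, i, x }; stmts is nullable, continue.
b is a terminal; add {b} and stop.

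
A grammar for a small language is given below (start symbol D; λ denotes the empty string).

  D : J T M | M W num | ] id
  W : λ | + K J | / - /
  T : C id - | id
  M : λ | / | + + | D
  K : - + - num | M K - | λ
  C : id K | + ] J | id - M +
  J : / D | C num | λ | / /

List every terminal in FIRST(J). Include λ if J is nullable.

J : / D contributes {/}.
From J : C num: add FIRST(C) = { +, id }.
J : λ contributes λ.
J : / / contributes {/}.
Union: FIRST(J) = { +, /, id, λ }.

{ +, /, id, λ }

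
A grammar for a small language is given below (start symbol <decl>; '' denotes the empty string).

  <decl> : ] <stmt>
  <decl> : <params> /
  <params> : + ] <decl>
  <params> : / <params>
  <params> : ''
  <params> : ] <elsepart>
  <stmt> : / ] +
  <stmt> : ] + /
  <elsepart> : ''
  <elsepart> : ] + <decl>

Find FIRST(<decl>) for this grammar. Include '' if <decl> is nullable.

<decl> : ] <stmt> contributes {]}.
From <decl> : <params> /: <params> nullable, take FIRST(<params>) ∪ {/} = { +, /, ] }.
Union: FIRST(<decl>) = { +, /, ] }.

{ +, /, ] }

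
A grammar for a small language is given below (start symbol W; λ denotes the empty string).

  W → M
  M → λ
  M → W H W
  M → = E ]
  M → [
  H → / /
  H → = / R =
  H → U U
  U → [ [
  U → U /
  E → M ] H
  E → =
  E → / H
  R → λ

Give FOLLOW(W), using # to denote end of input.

{ #, /, =, [, ] }

W is the start symbol, so # ∈ FOLLOW(W).
In M → W H W: add FIRST(H W) = { /, =, [ }.
In M → W H W: W is at the end, add FOLLOW(M) = { #, /, =, [, ] }.
Union: FOLLOW(W) = { #, /, =, [, ] }.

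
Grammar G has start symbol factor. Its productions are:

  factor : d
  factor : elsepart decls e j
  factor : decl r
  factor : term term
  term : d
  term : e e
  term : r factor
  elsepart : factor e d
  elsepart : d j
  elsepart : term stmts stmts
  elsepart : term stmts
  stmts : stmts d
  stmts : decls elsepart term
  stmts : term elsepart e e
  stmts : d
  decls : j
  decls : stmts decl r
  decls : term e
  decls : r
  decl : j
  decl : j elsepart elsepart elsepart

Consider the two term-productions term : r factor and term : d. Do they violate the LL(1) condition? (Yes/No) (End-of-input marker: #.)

No

FIRST(r factor) = { r } and FIRST(d) = { d }.
The FIRST sets are disjoint and neither alternative is nullable — no conflict.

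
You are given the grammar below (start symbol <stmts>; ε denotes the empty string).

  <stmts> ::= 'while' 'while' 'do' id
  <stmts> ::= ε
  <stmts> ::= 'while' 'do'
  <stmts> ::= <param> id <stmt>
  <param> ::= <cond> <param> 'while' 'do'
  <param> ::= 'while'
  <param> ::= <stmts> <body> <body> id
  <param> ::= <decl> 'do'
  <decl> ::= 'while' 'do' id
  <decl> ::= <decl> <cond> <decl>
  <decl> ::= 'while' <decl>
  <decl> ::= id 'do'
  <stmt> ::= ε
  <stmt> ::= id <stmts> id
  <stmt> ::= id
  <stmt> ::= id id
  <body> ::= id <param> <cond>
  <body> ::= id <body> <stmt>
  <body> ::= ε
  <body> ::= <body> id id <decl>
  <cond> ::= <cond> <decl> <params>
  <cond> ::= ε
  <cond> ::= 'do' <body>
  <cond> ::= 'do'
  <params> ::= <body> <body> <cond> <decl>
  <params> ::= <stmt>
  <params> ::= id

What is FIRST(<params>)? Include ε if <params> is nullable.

From <params> ::= <body> <body> <cond> <decl>: <body>, <body>, <cond> nullable, take FIRST(<body>) ∪ FIRST(<body>) ∪ FIRST(<cond>) ∪ FIRST(<decl>) = { 'do', 'while', id }.
From <params> ::= <stmt>: add FIRST(<stmt>) = { id, ε } (including ε since <stmt> is nullable).
<params> ::= id contributes {id}.
Union: FIRST(<params>) = { 'do', 'while', id, ε }.

{ 'do', 'while', id, ε }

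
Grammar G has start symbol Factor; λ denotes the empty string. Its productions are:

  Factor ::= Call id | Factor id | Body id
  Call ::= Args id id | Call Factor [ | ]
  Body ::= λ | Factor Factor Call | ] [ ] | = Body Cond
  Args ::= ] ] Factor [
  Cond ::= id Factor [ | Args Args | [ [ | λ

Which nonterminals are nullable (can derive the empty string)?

{ Body, Cond }

Directly nullable (have an λ-production): Body, Cond.
No other nonterminal has a production whose RHS symbols are all nullable.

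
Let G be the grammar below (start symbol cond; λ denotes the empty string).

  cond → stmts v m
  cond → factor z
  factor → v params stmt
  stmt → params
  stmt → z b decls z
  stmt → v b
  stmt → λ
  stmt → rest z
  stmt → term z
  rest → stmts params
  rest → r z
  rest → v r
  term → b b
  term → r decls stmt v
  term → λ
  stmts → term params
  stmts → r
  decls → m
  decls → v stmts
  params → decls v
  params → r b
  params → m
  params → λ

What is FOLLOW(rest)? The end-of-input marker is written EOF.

In stmt → rest z: add FIRST(z) = { z }.
Union: FOLLOW(rest) = { z }.

{ z }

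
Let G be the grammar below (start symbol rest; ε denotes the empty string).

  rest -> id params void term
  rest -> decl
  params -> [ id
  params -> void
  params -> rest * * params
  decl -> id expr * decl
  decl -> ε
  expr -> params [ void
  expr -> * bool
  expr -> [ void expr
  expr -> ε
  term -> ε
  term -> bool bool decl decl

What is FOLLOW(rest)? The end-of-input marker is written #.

rest is the start symbol, so # ∈ FOLLOW(rest).
In params -> rest * * params: add FIRST(* * params) = { * }.
Union: FOLLOW(rest) = { #, * }.

{ #, * }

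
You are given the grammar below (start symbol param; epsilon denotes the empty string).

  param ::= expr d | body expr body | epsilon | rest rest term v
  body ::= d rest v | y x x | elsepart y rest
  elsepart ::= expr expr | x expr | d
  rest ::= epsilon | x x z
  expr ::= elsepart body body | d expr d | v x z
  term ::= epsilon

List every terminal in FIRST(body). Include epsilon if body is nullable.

{ d, v, x, y }

body ::= d rest v contributes {d}.
body ::= y x x contributes {y}.
From body ::= elsepart y rest: add FIRST(elsepart) = { d, v, x }.
Union: FIRST(body) = { d, v, x, y }.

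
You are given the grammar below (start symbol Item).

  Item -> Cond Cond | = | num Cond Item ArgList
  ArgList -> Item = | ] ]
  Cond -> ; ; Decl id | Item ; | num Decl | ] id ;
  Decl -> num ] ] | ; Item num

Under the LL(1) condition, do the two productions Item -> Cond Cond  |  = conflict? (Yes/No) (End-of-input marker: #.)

Yes

FIRST(Cond Cond) = { ;, =, ], num } and FIRST(=) = { = }.
Both contain =, so the two alternatives are not disjoint — LL(1) conflict.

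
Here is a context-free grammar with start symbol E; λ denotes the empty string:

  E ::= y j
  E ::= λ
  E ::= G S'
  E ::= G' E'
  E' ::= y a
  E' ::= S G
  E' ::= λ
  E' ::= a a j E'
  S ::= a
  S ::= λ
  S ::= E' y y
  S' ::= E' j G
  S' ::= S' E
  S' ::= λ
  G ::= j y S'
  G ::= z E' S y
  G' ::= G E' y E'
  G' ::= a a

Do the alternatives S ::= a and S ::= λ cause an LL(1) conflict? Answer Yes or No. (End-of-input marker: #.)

FIRST(a) = { a } and FIRST(λ) = { λ }.
The second is nullable but FOLLOW(S) = { j, y, z } is disjoint from FIRST of the first.

No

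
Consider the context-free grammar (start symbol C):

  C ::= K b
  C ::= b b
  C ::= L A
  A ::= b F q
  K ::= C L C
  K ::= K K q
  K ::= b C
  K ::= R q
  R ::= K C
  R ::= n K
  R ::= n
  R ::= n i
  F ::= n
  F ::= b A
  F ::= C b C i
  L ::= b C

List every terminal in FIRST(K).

{ b, n }

From K ::= C L C: add FIRST(C) = { b, n }.
From K ::= K K q: add FIRST(K) = { b, n }.
K ::= b C contributes {b}.
From K ::= R q: add FIRST(R) = { b, n }.
Union: FIRST(K) = { b, n }.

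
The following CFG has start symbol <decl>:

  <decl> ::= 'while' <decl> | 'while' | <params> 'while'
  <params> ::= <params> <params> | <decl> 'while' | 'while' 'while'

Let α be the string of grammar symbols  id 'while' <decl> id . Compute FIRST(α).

id is a terminal; add {id} and stop.

{ id }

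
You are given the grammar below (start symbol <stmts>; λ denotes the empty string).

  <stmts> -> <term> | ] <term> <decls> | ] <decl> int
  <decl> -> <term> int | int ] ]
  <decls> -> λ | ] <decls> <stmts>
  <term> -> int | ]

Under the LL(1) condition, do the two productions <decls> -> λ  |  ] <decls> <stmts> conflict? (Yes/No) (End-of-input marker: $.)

FIRST(λ) = { λ } and FIRST(] <decls> <stmts>) = { ] }.
The first alternative is nullable and FOLLOW(<decls>) = { $, ], int } shares ] with FIRST of the second — conflict.

Yes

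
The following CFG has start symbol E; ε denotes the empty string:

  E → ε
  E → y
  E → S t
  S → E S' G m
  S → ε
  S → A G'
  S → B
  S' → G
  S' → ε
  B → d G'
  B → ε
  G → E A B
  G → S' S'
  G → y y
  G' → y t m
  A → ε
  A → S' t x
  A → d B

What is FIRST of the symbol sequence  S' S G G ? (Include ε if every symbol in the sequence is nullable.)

Add FIRST(S')\{ε} = { d, m, t, y }; S' is nullable, continue.
Add FIRST(S)\{ε} = { d, m, t, y }; S is nullable, continue.
Add FIRST(G)\{ε} = { d, m, t, y }; G is nullable, continue.
Add FIRST(G)\{ε} = { d, m, t, y }; G is nullable, continue.
Every symbol is nullable, so include ε.

{ d, m, t, y, ε }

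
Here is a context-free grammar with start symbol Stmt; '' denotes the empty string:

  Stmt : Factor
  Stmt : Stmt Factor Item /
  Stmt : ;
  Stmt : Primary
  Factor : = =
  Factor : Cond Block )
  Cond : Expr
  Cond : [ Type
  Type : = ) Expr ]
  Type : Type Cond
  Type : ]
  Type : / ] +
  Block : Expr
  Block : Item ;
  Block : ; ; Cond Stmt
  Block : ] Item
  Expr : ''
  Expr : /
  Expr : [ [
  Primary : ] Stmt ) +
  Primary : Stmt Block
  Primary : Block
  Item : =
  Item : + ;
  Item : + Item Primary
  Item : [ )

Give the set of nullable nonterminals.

Directly nullable (have an ''-production): Expr.
Block : Expr with every symbol nullable, so Block is nullable.
Primary : Stmt Block with every symbol nullable, so Primary is nullable.
Cond : Expr with every symbol nullable, so Cond is nullable.
Stmt : Primary with every symbol nullable, so Stmt is nullable.
No other nonterminal has a production whose RHS symbols are all nullable.

{ Block, Cond, Expr, Primary, Stmt }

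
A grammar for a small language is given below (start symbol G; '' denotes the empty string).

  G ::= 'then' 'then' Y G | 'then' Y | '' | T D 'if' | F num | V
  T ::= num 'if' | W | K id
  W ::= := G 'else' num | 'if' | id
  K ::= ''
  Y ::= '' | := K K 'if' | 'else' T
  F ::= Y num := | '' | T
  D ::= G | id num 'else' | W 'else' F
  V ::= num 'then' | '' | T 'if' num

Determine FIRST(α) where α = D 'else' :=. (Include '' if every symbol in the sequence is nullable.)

{ 'else', 'if', 'then', :=, id, num }

Add FIRST(D)\{''} = { 'else', 'if', 'then', :=, id, num }; D is nullable, continue.
'else' is a terminal; add {'else'} and stop.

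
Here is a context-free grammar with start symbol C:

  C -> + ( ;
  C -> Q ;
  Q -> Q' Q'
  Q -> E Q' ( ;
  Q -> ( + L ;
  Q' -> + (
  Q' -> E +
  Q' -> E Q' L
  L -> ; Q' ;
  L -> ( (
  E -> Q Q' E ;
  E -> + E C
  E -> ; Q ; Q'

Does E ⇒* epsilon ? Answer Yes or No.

No nonterminal in this grammar is nullable.
No production of E has an RHS whose symbols are all nullable, so E is not nullable.

No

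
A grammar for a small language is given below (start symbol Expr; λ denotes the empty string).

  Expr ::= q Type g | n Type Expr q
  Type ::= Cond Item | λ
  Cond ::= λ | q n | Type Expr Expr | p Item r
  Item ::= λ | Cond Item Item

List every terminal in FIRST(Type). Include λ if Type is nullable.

{ n, p, q, λ }

From Type ::= Cond Item: Cond, Item nullable, take FIRST(Cond) ∪ FIRST(Item) = { n, p, q }; also λ since the whole RHS is nullable.
Type ::= λ contributes λ.
Union: FIRST(Type) = { n, p, q, λ }.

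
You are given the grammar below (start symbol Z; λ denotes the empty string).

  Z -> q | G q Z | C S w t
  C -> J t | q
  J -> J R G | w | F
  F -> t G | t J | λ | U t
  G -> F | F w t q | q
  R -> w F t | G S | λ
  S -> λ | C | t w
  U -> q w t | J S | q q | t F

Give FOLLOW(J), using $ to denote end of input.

{ q, t, w }

In C -> J t: add FIRST(t) = { t }.
In J -> J R G: add FIRST(R G)\{λ} = { q, t, w }.
  Since R G is nullable, also add FOLLOW(J) = { q, t, w }.
In F -> t J: J is at the end, add FOLLOW(F) = { q, t, w }.
In U -> J S: add FIRST(S)\{λ} = { q, t, w }.
  Since S is nullable, also add FOLLOW(U) = { t }.
Union: FOLLOW(J) = { q, t, w }.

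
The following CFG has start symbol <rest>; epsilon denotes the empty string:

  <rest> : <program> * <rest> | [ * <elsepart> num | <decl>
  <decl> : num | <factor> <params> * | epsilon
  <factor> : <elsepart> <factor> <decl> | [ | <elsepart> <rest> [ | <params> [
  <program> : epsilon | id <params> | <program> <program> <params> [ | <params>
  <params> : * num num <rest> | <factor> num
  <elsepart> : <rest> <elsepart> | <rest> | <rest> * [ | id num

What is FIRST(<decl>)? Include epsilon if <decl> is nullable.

<decl> : num contributes {num}.
From <decl> : <factor> <params> *: add FIRST(<factor>) = { *, [, id, num }.
<decl> : epsilon contributes epsilon.
Union: FIRST(<decl>) = { *, [, id, num, epsilon }.

{ *, [, id, num, epsilon }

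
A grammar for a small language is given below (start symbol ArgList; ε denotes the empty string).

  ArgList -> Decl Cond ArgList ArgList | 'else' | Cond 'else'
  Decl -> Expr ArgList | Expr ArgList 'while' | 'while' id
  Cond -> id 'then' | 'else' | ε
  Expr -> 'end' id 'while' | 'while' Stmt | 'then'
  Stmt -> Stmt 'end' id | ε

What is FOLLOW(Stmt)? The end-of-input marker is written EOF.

In Expr -> 'while' Stmt: Stmt is at the end, add FOLLOW(Expr) = { 'else', 'end', 'then', 'while', id }.
In Stmt -> Stmt 'end' id: add FIRST('end' id) = { 'end' }.
Union: FOLLOW(Stmt) = { 'else', 'end', 'then', 'while', id }.

{ 'else', 'end', 'then', 'while', id }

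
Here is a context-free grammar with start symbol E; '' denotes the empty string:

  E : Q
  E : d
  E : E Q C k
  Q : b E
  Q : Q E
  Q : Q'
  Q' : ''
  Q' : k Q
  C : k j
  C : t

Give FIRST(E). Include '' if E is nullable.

{ b, d, k, t, '' }

From E : Q: add FIRST(Q) = { b, d, k, t, '' } (including '' since Q is nullable).
E : d contributes {d}.
From E : E Q C k: E, Q nullable, take FIRST(E) ∪ FIRST(Q) ∪ FIRST(C) = { b, d, k, t }.
Union: FIRST(E) = { b, d, k, t, '' }.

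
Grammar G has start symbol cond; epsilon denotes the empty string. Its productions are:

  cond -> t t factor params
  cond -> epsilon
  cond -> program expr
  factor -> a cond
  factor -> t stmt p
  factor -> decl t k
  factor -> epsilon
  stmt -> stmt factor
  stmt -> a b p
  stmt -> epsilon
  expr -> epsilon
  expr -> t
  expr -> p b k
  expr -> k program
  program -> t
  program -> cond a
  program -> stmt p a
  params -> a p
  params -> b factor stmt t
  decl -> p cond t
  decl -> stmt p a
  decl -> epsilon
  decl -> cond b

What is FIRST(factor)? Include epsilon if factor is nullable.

factor -> a cond contributes {a}.
factor -> t stmt p contributes {t}.
From factor -> decl t k: decl nullable, take FIRST(decl) ∪ {t} = { a, b, p, t }.
factor -> epsilon contributes epsilon.
Union: FIRST(factor) = { a, b, p, t, epsilon }.

{ a, b, p, t, epsilon }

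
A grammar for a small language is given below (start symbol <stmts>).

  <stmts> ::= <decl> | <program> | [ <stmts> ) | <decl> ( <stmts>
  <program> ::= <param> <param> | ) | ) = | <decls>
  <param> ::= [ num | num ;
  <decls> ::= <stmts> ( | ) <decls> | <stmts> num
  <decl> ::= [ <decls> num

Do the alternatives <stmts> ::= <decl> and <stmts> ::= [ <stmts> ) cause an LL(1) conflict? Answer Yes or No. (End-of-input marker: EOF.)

FIRST(<decl>) = { [ } and FIRST([ <stmts> )) = { [ }.
Both contain [, so the two alternatives are not disjoint — LL(1) conflict.

Yes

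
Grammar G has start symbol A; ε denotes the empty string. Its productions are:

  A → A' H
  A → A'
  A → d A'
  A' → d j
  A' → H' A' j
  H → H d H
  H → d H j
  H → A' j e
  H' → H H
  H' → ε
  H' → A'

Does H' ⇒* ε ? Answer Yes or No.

Yes

H' has an ε-production, so H' ⇒ ε.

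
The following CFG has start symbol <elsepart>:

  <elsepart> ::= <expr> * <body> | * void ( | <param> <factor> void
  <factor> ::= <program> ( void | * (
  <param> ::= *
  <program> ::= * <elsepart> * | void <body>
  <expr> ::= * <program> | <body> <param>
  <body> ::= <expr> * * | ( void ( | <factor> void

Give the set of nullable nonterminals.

{ } (none)

No nonterminal has an empty production or an RHS whose symbols are all nullable.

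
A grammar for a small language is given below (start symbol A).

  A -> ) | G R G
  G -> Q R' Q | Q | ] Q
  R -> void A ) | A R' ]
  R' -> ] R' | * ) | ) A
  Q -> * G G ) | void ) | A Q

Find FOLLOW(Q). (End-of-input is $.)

{ $, ), *, ], void }

In G -> Q R' Q: add FIRST(R' Q) = { ), *, ] }.
In G -> Q R' Q: Q is at the end, add FOLLOW(G) = { $, ), *, ], void }.
In G -> Q: Q is at the end, add FOLLOW(G) = { $, ), *, ], void }.
In G -> ] Q: Q is at the end, add FOLLOW(G) = { $, ), *, ], void }.
In Q -> A Q: Q is at the end, add FOLLOW(Q) = { $, ), *, ], void }.
Union: FOLLOW(Q) = { $, ), *, ], void }.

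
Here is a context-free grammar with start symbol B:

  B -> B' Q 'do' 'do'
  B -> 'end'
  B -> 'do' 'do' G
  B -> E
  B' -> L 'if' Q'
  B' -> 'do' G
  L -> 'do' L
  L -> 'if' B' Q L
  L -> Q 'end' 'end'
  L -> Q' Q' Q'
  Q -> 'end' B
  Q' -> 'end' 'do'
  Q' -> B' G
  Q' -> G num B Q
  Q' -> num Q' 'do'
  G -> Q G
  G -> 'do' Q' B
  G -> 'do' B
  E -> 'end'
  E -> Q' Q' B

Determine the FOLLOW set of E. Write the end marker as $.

In B -> E: E is at the end, add FOLLOW(B) = { $, 'do', 'end', 'if', num }.
Union: FOLLOW(E) = { $, 'do', 'end', 'if', num }.

{ $, 'do', 'end', 'if', num }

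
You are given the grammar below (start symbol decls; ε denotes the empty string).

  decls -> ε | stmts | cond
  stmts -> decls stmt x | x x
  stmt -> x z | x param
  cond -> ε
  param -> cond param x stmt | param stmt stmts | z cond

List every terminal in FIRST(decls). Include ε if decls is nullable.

decls -> ε contributes ε.
From decls -> stmts: add FIRST(stmts) = { x }.
From decls -> cond: add FIRST(cond) = { ε } (including ε since cond is nullable).
Union: FIRST(decls) = { x, ε }.

{ x, ε }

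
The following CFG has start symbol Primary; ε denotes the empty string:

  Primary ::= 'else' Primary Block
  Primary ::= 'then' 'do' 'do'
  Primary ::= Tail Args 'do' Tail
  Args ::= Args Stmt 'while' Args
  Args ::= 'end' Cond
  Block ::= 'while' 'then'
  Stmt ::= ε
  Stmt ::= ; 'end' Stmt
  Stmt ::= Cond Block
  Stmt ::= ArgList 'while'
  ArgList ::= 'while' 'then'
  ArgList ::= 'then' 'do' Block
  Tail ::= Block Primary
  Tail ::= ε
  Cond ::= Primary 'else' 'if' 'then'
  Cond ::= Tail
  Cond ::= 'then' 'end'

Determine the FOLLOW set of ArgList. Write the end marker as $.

In Stmt ::= ArgList 'while': add FIRST('while') = { 'while' }.
Union: FOLLOW(ArgList) = { 'while' }.

{ 'while' }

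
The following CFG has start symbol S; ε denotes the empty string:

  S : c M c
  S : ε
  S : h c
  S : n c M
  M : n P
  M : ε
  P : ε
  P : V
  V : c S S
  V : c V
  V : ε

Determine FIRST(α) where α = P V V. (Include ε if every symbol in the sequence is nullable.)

{ c, ε }

Add FIRST(P)\{ε} = { c }; P is nullable, continue.
Add FIRST(V)\{ε} = { c }; V is nullable, continue.
Add FIRST(V)\{ε} = { c }; V is nullable, continue.
Every symbol is nullable, so include ε.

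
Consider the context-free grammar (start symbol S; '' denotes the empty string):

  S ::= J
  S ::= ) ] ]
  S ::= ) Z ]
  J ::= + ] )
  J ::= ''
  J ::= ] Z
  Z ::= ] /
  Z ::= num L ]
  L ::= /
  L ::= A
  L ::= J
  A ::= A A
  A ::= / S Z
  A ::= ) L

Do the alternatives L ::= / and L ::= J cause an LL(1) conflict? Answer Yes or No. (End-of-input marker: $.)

FIRST(/) = { / } and FIRST(J) = { +, ], '' }.
The second alternative is nullable and FOLLOW(L) = { ), /, ] } shares / with FIRST of the first — conflict.

Yes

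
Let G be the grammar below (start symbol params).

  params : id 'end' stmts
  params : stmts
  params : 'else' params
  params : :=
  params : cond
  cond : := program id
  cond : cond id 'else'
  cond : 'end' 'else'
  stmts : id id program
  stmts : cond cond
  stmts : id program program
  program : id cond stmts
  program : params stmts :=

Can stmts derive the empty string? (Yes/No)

No

No nonterminal in this grammar is nullable.
No production of stmts has an RHS whose symbols are all nullable, so stmts is not nullable.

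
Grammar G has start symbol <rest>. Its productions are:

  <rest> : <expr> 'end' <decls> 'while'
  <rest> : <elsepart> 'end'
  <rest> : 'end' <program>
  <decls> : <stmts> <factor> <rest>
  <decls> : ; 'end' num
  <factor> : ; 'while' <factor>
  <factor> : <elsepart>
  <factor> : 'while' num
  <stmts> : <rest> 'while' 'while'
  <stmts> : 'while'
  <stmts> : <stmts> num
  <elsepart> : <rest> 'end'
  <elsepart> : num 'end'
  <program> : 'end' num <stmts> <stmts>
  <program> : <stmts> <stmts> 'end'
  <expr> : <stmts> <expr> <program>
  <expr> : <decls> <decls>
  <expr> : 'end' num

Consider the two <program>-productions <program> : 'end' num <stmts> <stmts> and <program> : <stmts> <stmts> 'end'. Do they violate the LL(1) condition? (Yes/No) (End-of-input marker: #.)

Yes

FIRST('end' num <stmts> <stmts>) = { 'end' } and FIRST(<stmts> <stmts> 'end') = { 'end', 'while', ;, num }.
Both contain 'end', so the two alternatives are not disjoint — LL(1) conflict.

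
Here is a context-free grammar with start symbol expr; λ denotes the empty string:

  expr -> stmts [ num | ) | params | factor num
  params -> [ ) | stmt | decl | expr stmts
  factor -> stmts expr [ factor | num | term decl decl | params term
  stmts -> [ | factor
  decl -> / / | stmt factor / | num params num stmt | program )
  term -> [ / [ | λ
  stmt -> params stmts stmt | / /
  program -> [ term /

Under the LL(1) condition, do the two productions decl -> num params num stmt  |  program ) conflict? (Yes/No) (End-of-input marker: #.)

FIRST(num params num stmt) = { num } and FIRST(program )) = { [ }.
The FIRST sets are disjoint and neither alternative is nullable — no conflict.

No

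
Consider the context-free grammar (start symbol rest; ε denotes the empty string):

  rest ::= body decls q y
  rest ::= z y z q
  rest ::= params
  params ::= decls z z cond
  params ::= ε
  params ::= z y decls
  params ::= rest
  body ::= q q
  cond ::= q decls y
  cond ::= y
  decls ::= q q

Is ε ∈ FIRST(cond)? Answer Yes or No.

Nullable nonterminals: params, rest.
No production of cond has an RHS whose symbols are all nullable, so cond is not nullable.

No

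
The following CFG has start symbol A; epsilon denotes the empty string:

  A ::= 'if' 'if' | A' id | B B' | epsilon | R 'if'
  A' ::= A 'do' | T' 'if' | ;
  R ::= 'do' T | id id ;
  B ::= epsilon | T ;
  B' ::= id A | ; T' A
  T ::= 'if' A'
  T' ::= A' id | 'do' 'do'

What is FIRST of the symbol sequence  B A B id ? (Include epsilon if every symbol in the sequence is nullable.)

{ 'do', 'if', ;, id }

Add FIRST(B)\{epsilon} = { 'if' }; B is nullable, continue.
Add FIRST(A)\{epsilon} = { 'do', 'if', ;, id }; A is nullable, continue.
Add FIRST(B)\{epsilon} = { 'if' }; B is nullable, continue.
id is a terminal; add {id} and stop.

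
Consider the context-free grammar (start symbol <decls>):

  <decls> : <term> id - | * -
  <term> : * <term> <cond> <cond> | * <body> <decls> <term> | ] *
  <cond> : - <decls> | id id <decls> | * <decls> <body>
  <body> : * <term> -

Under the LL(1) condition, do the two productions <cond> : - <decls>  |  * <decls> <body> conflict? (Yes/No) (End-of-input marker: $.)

No

FIRST(- <decls>) = { - } and FIRST(* <decls> <body>) = { * }.
The FIRST sets are disjoint and neither alternative is nullable — no conflict.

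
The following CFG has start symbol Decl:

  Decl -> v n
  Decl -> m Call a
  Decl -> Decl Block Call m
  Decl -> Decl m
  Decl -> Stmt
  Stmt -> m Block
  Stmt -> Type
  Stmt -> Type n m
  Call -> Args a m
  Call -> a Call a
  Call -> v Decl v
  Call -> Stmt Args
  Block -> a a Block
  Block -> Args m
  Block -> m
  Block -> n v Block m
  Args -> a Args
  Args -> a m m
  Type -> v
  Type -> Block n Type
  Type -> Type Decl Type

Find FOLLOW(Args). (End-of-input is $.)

In Call -> Args a m: add FIRST(a m) = { a }.
In Call -> Stmt Args: Args is at the end, add FOLLOW(Call) = { a, m }.
In Block -> Args m: add FIRST(m) = { m }.
In Args -> a Args: Args is at the end, add FOLLOW(Args) = { a, m }.
Union: FOLLOW(Args) = { a, m }.

{ a, m }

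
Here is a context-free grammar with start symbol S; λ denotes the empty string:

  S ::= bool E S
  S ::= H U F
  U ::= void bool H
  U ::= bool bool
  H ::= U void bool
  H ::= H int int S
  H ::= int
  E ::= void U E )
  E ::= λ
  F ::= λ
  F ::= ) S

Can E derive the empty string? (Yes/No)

E has an λ-production, so E ⇒ λ.

Yes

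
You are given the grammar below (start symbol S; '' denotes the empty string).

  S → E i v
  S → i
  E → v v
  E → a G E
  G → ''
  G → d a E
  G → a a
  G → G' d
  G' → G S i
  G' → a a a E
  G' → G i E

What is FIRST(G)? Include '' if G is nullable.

G → '' contributes ''.
G → d a E contributes {d}.
G → a a contributes {a}.
From G → G' d: add FIRST(G') = { a, d, i, v }.
Union: FIRST(G) = { a, d, i, v, '' }.

{ a, d, i, v, '' }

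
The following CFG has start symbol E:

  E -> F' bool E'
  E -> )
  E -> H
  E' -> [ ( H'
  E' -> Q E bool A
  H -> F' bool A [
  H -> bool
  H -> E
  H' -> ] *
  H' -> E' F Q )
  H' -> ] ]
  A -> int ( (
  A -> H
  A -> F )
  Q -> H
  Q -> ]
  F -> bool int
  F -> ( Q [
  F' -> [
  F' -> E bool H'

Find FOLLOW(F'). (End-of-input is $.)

In E -> F' bool E': add FIRST(bool E') = { bool }.
In H -> F' bool A [: add FIRST(bool A [) = { bool }.
Union: FOLLOW(F') = { bool }.

{ bool }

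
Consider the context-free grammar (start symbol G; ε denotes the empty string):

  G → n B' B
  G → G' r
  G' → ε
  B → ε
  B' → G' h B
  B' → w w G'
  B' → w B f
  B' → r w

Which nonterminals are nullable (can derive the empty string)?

Directly nullable (have an ε-production): G', B.
No other nonterminal has a production whose RHS symbols are all nullable.

{ B, G' }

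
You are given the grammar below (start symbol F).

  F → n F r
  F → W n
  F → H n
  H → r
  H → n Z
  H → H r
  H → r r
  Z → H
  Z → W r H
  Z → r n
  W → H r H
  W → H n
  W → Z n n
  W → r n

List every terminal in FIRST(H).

H → r contributes {r}.
H → n Z contributes {n}.
From H → H r: add FIRST(H) = { n, r }.
H → r r contributes {r}.
Union: FIRST(H) = { n, r }.

{ n, r }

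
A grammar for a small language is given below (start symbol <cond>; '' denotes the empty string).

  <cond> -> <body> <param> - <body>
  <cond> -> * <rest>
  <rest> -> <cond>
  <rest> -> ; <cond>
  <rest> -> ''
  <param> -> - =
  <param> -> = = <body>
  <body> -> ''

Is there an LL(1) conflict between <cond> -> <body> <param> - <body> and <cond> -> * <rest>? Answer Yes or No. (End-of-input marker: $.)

FIRST(<body> <param> - <body>) = { -, = } and FIRST(* <rest>) = { * }.
The FIRST sets are disjoint and neither alternative is nullable — no conflict.

No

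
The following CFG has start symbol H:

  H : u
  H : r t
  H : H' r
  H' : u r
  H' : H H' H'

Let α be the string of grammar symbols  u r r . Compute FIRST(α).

{ u }

u is a terminal; add {u} and stop.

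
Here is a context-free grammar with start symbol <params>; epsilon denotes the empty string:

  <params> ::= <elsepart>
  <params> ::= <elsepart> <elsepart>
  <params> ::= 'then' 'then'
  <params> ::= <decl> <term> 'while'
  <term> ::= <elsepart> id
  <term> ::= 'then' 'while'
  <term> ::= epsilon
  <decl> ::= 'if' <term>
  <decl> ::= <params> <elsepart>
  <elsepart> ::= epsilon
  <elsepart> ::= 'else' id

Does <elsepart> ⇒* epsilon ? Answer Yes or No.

<elsepart> has an epsilon-production, so <elsepart> ⇒ epsilon.

Yes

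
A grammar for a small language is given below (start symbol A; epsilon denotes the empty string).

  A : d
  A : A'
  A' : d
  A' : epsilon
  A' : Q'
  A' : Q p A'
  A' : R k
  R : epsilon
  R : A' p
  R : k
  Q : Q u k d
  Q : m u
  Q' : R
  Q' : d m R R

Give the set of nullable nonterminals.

Directly nullable (have an epsilon-production): A', R.
Q' : R with every symbol nullable, so Q' is nullable.
A : A' with every symbol nullable, so A is nullable.
No other nonterminal has a production whose RHS symbols are all nullable.

{ A, A', Q', R }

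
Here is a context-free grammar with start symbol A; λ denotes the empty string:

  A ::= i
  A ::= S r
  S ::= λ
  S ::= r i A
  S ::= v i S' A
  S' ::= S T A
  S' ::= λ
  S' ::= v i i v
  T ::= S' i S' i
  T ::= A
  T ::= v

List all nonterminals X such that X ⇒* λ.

Directly nullable (have an λ-production): S, S'.
No other nonterminal has a production whose RHS symbols are all nullable.

{ S, S' }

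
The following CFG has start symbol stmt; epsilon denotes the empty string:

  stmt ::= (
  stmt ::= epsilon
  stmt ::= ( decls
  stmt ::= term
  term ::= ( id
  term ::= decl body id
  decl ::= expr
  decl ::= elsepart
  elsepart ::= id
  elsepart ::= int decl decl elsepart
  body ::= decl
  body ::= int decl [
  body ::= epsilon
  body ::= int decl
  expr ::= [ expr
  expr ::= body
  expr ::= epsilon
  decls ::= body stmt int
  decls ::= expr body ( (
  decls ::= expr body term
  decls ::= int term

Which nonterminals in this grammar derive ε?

Directly nullable (have an epsilon-production): stmt, body, expr.
decl ::= expr with every symbol nullable, so decl is nullable.
No other nonterminal has a production whose RHS symbols are all nullable.

{ body, decl, expr, stmt }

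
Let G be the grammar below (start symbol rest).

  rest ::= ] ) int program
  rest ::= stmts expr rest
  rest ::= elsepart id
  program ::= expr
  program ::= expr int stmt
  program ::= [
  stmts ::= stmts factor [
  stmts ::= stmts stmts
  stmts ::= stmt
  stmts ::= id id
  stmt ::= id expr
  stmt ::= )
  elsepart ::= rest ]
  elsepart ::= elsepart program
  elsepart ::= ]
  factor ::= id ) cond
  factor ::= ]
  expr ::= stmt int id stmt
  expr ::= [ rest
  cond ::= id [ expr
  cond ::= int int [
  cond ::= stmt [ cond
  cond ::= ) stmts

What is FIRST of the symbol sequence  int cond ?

int is a terminal; add {int} and stop.

{ int }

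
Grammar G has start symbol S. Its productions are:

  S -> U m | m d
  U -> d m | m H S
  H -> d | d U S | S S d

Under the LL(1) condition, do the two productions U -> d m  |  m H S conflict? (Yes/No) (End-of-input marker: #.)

FIRST(d m) = { d } and FIRST(m H S) = { m }.
The FIRST sets are disjoint and neither alternative is nullable — no conflict.

No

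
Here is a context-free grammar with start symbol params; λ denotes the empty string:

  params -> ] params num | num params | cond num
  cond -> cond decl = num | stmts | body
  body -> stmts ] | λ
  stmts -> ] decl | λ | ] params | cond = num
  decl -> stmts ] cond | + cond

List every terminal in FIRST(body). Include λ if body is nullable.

From body -> stmts ]: stmts nullable, take FIRST(stmts) ∪ {]} = { +, =, ] }.
body -> λ contributes λ.
Union: FIRST(body) = { +, =, ], λ }.

{ +, =, ], λ }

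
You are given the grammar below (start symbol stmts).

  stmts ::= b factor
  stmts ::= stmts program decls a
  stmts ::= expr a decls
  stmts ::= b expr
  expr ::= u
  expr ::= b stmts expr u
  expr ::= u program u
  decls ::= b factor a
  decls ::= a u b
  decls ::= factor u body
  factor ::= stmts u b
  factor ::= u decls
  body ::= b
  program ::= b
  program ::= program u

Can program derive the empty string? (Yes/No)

No nonterminal in this grammar is nullable.
No production of program has an RHS whose symbols are all nullable, so program is not nullable.

No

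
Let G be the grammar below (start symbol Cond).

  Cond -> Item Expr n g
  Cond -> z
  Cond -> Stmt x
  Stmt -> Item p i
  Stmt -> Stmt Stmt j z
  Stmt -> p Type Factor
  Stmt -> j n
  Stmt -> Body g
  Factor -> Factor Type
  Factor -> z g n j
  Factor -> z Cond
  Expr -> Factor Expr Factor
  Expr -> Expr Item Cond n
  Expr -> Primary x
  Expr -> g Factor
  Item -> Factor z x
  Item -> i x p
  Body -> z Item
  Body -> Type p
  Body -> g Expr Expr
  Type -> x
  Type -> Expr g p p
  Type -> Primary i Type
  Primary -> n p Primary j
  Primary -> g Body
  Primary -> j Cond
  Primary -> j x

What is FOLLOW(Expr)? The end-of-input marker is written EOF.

{ g, i, j, n, x, z }

In Cond -> Item Expr n g: add FIRST(n g) = { n }.
In Expr -> Factor Expr Factor: add FIRST(Factor) = { z }.
In Expr -> Expr Item Cond n: add FIRST(Item Cond n) = { i, z }.
In Body -> g Expr Expr: add FIRST(Expr) = { g, j, n, z }.
In Body -> g Expr Expr: Expr is at the end, add FOLLOW(Body) = { g, i, j, x }.
In Type -> Expr g p p: add FIRST(g p p) = { g }.
Union: FOLLOW(Expr) = { g, i, j, n, x, z }.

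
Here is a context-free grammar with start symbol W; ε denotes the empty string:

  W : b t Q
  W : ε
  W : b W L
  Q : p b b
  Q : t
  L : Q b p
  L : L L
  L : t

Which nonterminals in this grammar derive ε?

{ W }

Directly nullable (have an ε-production): W.
No other nonterminal has a production whose RHS symbols are all nullable.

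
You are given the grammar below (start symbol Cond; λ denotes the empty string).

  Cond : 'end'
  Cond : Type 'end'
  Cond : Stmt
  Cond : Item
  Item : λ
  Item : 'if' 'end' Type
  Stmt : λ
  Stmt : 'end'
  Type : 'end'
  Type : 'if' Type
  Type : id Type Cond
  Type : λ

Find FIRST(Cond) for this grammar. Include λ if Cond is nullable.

Cond : 'end' contributes {'end'}.
From Cond : Type 'end': Type nullable, take FIRST(Type) ∪ {'end'} = { 'end', 'if', id }.
From Cond : Stmt: add FIRST(Stmt) = { 'end', λ } (including λ since Stmt is nullable).
From Cond : Item: add FIRST(Item) = { 'if', λ } (including λ since Item is nullable).
Union: FIRST(Cond) = { 'end', 'if', id, λ }.

{ 'end', 'if', id, λ }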